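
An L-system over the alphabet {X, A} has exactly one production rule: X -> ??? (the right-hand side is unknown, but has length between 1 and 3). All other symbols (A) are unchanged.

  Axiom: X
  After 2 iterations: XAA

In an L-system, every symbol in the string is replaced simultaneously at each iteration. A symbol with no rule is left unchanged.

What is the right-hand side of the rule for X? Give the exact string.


Trying X -> XA:
  Step 0: X
  Step 1: XA
  Step 2: XAA
Matches the given result.

Answer: XA


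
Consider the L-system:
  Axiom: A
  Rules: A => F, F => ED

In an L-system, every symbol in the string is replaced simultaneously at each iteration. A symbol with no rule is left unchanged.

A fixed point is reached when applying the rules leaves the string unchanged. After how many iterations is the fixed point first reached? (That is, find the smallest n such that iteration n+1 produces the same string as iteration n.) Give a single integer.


Answer: 2

Derivation:
Step 0: A
Step 1: F
Step 2: ED
Step 3: ED  (unchanged — fixed point at step 2)


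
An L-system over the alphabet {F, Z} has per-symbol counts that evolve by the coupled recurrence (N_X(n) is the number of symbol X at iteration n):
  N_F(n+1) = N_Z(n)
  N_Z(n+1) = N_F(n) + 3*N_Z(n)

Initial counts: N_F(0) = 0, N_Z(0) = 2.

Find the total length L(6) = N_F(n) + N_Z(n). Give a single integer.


Step 0: N_F=0, N_Z=2, L=2
Step 1: N_F=2, N_Z=6, L=8
Step 2: N_F=6, N_Z=20, L=26
Step 3: N_F=20, N_Z=66, L=86
Step 4: N_F=66, N_Z=218, L=284
Step 5: N_F=218, N_Z=720, L=938
Step 6: N_F=720, N_Z=2378, L=3098

Answer: 3098


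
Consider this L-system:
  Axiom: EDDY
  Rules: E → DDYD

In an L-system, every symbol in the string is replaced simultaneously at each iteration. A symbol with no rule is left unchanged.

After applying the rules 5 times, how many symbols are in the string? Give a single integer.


Answer: 7

Derivation:
Step 0: length = 4
Step 1: length = 7
Step 2: length = 7
Step 3: length = 7
Step 4: length = 7
Step 5: length = 7


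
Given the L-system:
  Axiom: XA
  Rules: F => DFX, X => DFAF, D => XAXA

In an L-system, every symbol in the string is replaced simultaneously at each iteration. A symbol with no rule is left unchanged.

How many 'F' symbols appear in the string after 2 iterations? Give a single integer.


Step 0: XA  (0 'F')
Step 1: DFAFA  (2 'F')
Step 2: XAXADFXADFXA  (2 'F')

Answer: 2


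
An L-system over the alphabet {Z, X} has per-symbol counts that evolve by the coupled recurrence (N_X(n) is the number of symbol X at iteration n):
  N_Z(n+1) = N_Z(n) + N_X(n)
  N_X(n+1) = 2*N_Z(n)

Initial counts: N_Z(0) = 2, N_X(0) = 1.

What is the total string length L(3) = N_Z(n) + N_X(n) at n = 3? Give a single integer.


Step 0: N_Z=2, N_X=1, L=3
Step 1: N_Z=3, N_X=4, L=7
Step 2: N_Z=7, N_X=6, L=13
Step 3: N_Z=13, N_X=14, L=27

Answer: 27


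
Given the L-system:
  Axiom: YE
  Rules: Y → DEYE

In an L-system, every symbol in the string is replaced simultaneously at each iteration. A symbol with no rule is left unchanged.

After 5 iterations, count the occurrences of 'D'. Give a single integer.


Answer: 5

Derivation:
Step 0: YE  (0 'D')
Step 1: DEYEE  (1 'D')
Step 2: DEDEYEEE  (2 'D')
Step 3: DEDEDEYEEEE  (3 'D')
Step 4: DEDEDEDEYEEEEE  (4 'D')
Step 5: DEDEDEDEDEYEEEEEE  (5 'D')


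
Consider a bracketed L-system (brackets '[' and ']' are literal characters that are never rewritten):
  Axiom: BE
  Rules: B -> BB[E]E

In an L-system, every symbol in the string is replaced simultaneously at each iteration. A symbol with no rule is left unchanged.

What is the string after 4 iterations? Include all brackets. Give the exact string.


Answer: BB[E]EBB[E]E[E]EBB[E]EBB[E]E[E]E[E]EBB[E]EBB[E]E[E]EBB[E]EBB[E]E[E]E[E]E[E]EE

Derivation:
Step 0: BE
Step 1: BB[E]EE
Step 2: BB[E]EBB[E]E[E]EE
Step 3: BB[E]EBB[E]E[E]EBB[E]EBB[E]E[E]E[E]EE
Step 4: BB[E]EBB[E]E[E]EBB[E]EBB[E]E[E]E[E]EBB[E]EBB[E]E[E]EBB[E]EBB[E]E[E]E[E]E[E]EE


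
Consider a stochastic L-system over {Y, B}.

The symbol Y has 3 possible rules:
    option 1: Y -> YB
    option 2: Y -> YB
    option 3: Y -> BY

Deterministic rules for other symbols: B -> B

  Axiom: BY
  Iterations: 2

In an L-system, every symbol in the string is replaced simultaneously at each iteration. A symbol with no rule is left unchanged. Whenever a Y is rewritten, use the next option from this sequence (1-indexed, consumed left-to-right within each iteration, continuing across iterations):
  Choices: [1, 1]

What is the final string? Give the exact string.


Step 0: BY
Step 1: BYB  (used choices [1])
Step 2: BYBB  (used choices [1])

Answer: BYBB


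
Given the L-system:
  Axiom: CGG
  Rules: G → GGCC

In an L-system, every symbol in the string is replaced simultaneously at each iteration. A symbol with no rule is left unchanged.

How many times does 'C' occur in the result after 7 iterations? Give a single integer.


Step 0: length=3, 'C' count=1
Step 1: length=9, 'C' count=5
Step 2: length=21, 'C' count=13
Step 3: length=45, 'C' count=29
Step 4: length=93, 'C' count=61
Step 5: length=189, 'C' count=125
Step 6: length=381, 'C' count=253
Step 7: length=765, 'C' count=509
Final string: CGGCCGGCCCCGGCCGGCCCCCCGGCCGGCCCCGGCCGGCCCCCCCCGGCCGGCCCCGGCCGGCCCCCCGGCCGGCCCCGGCCGGCCCCCCCCCCGGCCGGCCCCGGCCGGCCCCCCGGCCGGCCCCGGCCGGCCCCCCCCGGCCGGCCCCGGCCGGCCCCCCGGCCGGCCCCGGCCGGCCCCCCCCCCCCGGCCGGCCCCGGCCGGCCCCCCGGCCGGCCCCGGCCGGCCCCCCCCGGCCGGCCCCGGCCGGCCCCCCGGCCGGCCCCGGCCGGCCCCCCCCCCGGCCGGCCCCGGCCGGCCCCCCGGCCGGCCCCGGCCGGCCCCCCCCGGCCGGCCCCGGCCGGCCCCCCGGCCGGCCCCGGCCGGCCCCCCCCCCCCCCGGCCGGCCCCGGCCGGCCCCCCGGCCGGCCCCGGCCGGCCCCCCCCGGCCGGCCCCGGCCGGCCCCCCGGCCGGCCCCGGCCGGCCCCCCCCCCGGCCGGCCCCGGCCGGCCCCCCGGCCGGCCCCGGCCGGCCCCCCCCGGCCGGCCCCGGCCGGCCCCCCGGCCGGCCCCGGCCGGCCCCCCCCCCCCGGCCGGCCCCGGCCGGCCCCCCGGCCGGCCCCGGCCGGCCCCCCCCGGCCGGCCCCGGCCGGCCCCCCGGCCGGCCCCGGCCGGCCCCCCCCCCGGCCGGCCCCGGCCGGCCCCCCGGCCGGCCCCGGCCGGCCCCCCCCGGCCGGCCCCGGCCGGCCCCCCGGCCGGCCCCGGCCGGCCCCCCCCCCCCCC

Answer: 509


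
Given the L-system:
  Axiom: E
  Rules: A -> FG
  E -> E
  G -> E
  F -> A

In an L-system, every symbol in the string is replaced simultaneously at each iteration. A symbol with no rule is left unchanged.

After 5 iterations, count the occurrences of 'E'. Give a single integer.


Answer: 1

Derivation:
Step 0: E  (1 'E')
Step 1: E  (1 'E')
Step 2: E  (1 'E')
Step 3: E  (1 'E')
Step 4: E  (1 'E')
Step 5: E  (1 'E')


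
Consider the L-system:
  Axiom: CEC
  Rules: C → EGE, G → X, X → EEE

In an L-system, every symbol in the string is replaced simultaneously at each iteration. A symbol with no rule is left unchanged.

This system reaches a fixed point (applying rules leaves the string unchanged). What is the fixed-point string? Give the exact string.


Step 0: CEC
Step 1: EGEEEGE
Step 2: EXEEEXE
Step 3: EEEEEEEEEEE
Step 4: EEEEEEEEEEE  (unchanged — fixed point at step 3)

Answer: EEEEEEEEEEE


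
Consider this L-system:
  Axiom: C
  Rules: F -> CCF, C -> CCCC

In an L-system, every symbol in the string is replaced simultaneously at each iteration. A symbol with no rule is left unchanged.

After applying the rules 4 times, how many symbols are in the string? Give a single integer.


Step 0: length = 1
Step 1: length = 4
Step 2: length = 16
Step 3: length = 64
Step 4: length = 256

Answer: 256


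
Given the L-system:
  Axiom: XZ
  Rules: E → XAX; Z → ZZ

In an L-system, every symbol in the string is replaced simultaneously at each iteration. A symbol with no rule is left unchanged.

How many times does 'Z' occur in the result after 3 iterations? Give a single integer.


Step 0: XZ  (1 'Z')
Step 1: XZZ  (2 'Z')
Step 2: XZZZZ  (4 'Z')
Step 3: XZZZZZZZZ  (8 'Z')

Answer: 8


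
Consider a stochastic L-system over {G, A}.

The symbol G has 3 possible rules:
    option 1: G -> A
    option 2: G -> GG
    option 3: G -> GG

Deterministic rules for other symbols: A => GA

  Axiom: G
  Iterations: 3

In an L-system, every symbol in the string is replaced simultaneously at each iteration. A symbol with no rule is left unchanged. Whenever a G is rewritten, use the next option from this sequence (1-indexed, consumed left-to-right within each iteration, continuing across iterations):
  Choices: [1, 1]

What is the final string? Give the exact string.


Answer: AGA

Derivation:
Step 0: G
Step 1: A  (used choices [1])
Step 2: GA  (used choices [])
Step 3: AGA  (used choices [1])


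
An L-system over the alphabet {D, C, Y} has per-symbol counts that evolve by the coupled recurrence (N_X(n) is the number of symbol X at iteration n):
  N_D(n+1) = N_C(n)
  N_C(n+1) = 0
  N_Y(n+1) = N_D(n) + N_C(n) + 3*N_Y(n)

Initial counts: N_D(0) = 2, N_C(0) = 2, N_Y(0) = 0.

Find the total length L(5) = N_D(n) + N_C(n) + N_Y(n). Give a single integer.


Answer: 378

Derivation:
Step 0: N_D=2, N_C=2, N_Y=0, L=4
Step 1: N_D=2, N_C=0, N_Y=4, L=6
Step 2: N_D=0, N_C=0, N_Y=14, L=14
Step 3: N_D=0, N_C=0, N_Y=42, L=42
Step 4: N_D=0, N_C=0, N_Y=126, L=126
Step 5: N_D=0, N_C=0, N_Y=378, L=378


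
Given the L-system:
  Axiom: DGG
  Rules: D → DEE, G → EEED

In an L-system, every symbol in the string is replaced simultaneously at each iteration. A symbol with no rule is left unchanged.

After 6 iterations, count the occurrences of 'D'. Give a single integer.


Answer: 3

Derivation:
Step 0: DGG  (1 'D')
Step 1: DEEEEEDEEED  (3 'D')
Step 2: DEEEEEEEDEEEEEDEE  (3 'D')
Step 3: DEEEEEEEEEDEEEEEEEDEEEE  (3 'D')
Step 4: DEEEEEEEEEEEDEEEEEEEEEDEEEEEE  (3 'D')
Step 5: DEEEEEEEEEEEEEDEEEEEEEEEEEDEEEEEEEE  (3 'D')
Step 6: DEEEEEEEEEEEEEEEDEEEEEEEEEEEEEDEEEEEEEEEE  (3 'D')


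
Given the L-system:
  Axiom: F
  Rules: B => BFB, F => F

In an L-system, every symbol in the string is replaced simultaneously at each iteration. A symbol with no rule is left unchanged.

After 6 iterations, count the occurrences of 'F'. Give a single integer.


Step 0: F  (1 'F')
Step 1: F  (1 'F')
Step 2: F  (1 'F')
Step 3: F  (1 'F')
Step 4: F  (1 'F')
Step 5: F  (1 'F')
Step 6: F  (1 'F')

Answer: 1


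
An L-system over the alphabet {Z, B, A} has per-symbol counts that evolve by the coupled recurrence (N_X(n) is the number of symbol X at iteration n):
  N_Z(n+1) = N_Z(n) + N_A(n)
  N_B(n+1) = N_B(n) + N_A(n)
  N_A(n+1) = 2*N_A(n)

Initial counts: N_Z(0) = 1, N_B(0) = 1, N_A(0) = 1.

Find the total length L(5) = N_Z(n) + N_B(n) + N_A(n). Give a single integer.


Answer: 96

Derivation:
Step 0: N_Z=1, N_B=1, N_A=1, L=3
Step 1: N_Z=2, N_B=2, N_A=2, L=6
Step 2: N_Z=4, N_B=4, N_A=4, L=12
Step 3: N_Z=8, N_B=8, N_A=8, L=24
Step 4: N_Z=16, N_B=16, N_A=16, L=48
Step 5: N_Z=32, N_B=32, N_A=32, L=96


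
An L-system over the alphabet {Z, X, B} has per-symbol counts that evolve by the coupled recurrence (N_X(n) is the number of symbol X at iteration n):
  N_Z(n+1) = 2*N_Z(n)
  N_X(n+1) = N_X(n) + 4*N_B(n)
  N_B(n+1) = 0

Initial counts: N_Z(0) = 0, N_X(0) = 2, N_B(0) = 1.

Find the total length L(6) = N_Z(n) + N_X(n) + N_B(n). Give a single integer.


Step 0: N_Z=0, N_X=2, N_B=1, L=3
Step 1: N_Z=0, N_X=6, N_B=0, L=6
Step 2: N_Z=0, N_X=6, N_B=0, L=6
Step 3: N_Z=0, N_X=6, N_B=0, L=6
Step 4: N_Z=0, N_X=6, N_B=0, L=6
Step 5: N_Z=0, N_X=6, N_B=0, L=6
Step 6: N_Z=0, N_X=6, N_B=0, L=6

Answer: 6


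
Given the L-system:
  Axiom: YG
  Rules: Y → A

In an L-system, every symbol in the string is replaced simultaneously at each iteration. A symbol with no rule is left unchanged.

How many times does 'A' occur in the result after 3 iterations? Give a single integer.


Step 0: YG  (0 'A')
Step 1: AG  (1 'A')
Step 2: AG  (1 'A')
Step 3: AG  (1 'A')

Answer: 1


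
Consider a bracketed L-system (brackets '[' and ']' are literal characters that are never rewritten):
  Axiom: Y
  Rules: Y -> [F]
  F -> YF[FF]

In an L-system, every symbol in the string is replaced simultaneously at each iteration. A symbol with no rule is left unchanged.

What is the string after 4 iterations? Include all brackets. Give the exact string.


Step 0: Y
Step 1: [F]
Step 2: [YF[FF]]
Step 3: [[F]YF[FF][YF[FF]YF[FF]]]
Step 4: [[YF[FF]][F]YF[FF][YF[FF]YF[FF]][[F]YF[FF][YF[FF]YF[FF]][F]YF[FF][YF[FF]YF[FF]]]]

Answer: [[YF[FF]][F]YF[FF][YF[FF]YF[FF]][[F]YF[FF][YF[FF]YF[FF]][F]YF[FF][YF[FF]YF[FF]]]]


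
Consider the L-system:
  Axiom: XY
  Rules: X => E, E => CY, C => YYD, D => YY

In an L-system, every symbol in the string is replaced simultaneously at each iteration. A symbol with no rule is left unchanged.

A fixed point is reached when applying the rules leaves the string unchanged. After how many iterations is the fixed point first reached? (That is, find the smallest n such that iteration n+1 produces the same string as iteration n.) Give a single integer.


Answer: 4

Derivation:
Step 0: XY
Step 1: EY
Step 2: CYY
Step 3: YYDYY
Step 4: YYYYYY
Step 5: YYYYYY  (unchanged — fixed point at step 4)


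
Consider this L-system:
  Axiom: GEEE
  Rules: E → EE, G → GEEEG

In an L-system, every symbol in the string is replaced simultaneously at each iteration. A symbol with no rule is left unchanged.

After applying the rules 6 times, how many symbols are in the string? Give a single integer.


Answer: 832

Derivation:
Step 0: length = 4
Step 1: length = 11
Step 2: length = 28
Step 3: length = 68
Step 4: length = 160
Step 5: length = 368
Step 6: length = 832


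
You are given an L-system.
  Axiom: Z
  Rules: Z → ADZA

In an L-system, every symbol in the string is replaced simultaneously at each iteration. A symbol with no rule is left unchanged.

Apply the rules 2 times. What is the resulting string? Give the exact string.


Answer: ADADZAA

Derivation:
Step 0: Z
Step 1: ADZA
Step 2: ADADZAA


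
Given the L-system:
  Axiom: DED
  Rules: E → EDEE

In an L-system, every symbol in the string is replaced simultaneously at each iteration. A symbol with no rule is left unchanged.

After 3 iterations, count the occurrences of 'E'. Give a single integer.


Answer: 27

Derivation:
Step 0: DED  (1 'E')
Step 1: DEDEED  (3 'E')
Step 2: DEDEEDEDEEEDEED  (9 'E')
Step 3: DEDEEDEDEEEDEEDEDEEDEDEEEDEEEDEEDEDEEEDEED  (27 'E')


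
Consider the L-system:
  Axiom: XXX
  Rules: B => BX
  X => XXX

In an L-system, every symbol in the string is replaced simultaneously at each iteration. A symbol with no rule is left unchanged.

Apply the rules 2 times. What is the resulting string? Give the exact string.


Step 0: XXX
Step 1: XXXXXXXXX
Step 2: XXXXXXXXXXXXXXXXXXXXXXXXXXX

Answer: XXXXXXXXXXXXXXXXXXXXXXXXXXX


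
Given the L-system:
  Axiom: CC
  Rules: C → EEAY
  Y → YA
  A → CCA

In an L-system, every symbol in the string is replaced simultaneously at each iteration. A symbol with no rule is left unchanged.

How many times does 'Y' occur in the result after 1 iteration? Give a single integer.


Step 0: CC  (0 'Y')
Step 1: EEAYEEAY  (2 'Y')

Answer: 2


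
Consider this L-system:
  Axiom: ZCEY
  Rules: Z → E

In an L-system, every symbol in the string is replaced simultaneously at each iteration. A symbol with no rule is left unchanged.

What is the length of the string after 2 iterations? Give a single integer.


Answer: 4

Derivation:
Step 0: length = 4
Step 1: length = 4
Step 2: length = 4


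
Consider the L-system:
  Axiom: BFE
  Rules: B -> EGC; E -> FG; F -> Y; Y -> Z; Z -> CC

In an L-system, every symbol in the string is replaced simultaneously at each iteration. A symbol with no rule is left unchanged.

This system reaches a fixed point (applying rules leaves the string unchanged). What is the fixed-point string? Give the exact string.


Step 0: BFE
Step 1: EGCYFG
Step 2: FGGCZYG
Step 3: YGGCCCZG
Step 4: ZGGCCCCCG
Step 5: CCGGCCCCCG
Step 6: CCGGCCCCCG  (unchanged — fixed point at step 5)

Answer: CCGGCCCCCG


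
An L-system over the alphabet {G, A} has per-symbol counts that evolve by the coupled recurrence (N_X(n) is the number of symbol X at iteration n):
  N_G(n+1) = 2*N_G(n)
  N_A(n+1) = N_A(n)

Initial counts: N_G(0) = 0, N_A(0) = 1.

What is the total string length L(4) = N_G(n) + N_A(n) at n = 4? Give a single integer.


Step 0: N_G=0, N_A=1, L=1
Step 1: N_G=0, N_A=1, L=1
Step 2: N_G=0, N_A=1, L=1
Step 3: N_G=0, N_A=1, L=1
Step 4: N_G=0, N_A=1, L=1

Answer: 1


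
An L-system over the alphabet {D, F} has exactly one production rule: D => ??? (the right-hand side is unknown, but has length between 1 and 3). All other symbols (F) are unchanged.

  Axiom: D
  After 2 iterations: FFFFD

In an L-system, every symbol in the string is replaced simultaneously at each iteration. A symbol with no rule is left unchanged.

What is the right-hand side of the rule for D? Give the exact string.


Answer: FFD

Derivation:
Trying D => FFD:
  Step 0: D
  Step 1: FFD
  Step 2: FFFFD
Matches the given result.


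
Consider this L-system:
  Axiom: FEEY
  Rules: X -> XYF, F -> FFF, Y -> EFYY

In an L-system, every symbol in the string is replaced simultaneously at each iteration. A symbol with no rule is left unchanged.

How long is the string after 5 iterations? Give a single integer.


Step 0: length = 4
Step 1: length = 9
Step 2: length = 23
Step 3: length = 63
Step 4: length = 179
Step 5: length = 519

Answer: 519


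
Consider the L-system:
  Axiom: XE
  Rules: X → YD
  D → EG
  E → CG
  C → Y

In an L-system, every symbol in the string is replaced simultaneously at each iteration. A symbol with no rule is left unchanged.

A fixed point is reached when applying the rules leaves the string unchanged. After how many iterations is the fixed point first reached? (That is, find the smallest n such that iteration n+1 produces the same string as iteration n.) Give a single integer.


Step 0: XE
Step 1: YDCG
Step 2: YEGYG
Step 3: YCGGYG
Step 4: YYGGYG
Step 5: YYGGYG  (unchanged — fixed point at step 4)

Answer: 4


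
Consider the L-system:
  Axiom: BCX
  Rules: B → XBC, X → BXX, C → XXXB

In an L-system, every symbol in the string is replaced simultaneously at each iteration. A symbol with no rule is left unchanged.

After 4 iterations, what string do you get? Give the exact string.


Answer: BXXXBCXXXBXBCBXXBXXXBCBXXBXXXBCBXXBXXBXXXBCXXXBBXXBXXBXXXBCXBCBXXBXXXBCBXXBXXXBCBXXBXXBXXXBCXXXBBXXXBCXXXBXBCBXXBXXXBCBXXBXXBXXXBCXXXBXBCBXXBXXXBCBXXBXXBXXXBCXXXBXBCBXXBXXXBCBXXBXXXBCBXXBXXBXXXBCXXXBBXXBXXBXXXBCXBCBXXBXXBXXXBCXXXBBXXBXXBXXXBCBXXXBCXXXBXBCBXXBXXXBCBXXBXXBXXXBCXXXBXBCBXXBXXXBCBXXBXX

Derivation:
Step 0: BCX
Step 1: XBCXXXBBXX
Step 2: BXXXBCXXXBBXXBXXBXXXBCXBCBXXBXX
Step 3: XBCBXXBXXBXXXBCXXXBBXXBXXBXXXBCXBCBXXBXXXBCBXXBXXXBCBXXBXXBXXXBCXXXBBXXXBCXXXBXBCBXXBXXXBCBXXBXX
Step 4: BXXXBCXXXBXBCBXXBXXXBCBXXBXXXBCBXXBXXBXXXBCXXXBBXXBXXBXXXBCXBCBXXBXXXBCBXXBXXXBCBXXBXXBXXXBCXXXBBXXXBCXXXBXBCBXXBXXXBCBXXBXXBXXXBCXXXBXBCBXXBXXXBCBXXBXXBXXXBCXXXBXBCBXXBXXXBCBXXBXXXBCBXXBXXBXXXBCXXXBBXXBXXBXXXBCXBCBXXBXXBXXXBCXXXBBXXBXXBXXXBCBXXXBCXXXBXBCBXXBXXXBCBXXBXXBXXXBCXXXBXBCBXXBXXXBCBXXBXX


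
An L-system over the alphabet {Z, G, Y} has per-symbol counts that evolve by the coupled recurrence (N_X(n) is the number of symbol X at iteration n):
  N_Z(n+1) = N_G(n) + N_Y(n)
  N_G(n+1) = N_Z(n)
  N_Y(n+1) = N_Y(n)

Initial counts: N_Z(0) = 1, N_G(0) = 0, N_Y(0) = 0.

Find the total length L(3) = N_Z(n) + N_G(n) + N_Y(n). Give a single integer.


Step 0: N_Z=1, N_G=0, N_Y=0, L=1
Step 1: N_Z=0, N_G=1, N_Y=0, L=1
Step 2: N_Z=1, N_G=0, N_Y=0, L=1
Step 3: N_Z=0, N_G=1, N_Y=0, L=1

Answer: 1


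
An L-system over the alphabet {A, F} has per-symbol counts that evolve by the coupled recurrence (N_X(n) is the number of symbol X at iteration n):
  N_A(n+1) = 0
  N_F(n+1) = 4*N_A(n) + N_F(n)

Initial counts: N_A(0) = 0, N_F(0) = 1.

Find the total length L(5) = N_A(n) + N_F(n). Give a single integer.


Answer: 1

Derivation:
Step 0: N_A=0, N_F=1, L=1
Step 1: N_A=0, N_F=1, L=1
Step 2: N_A=0, N_F=1, L=1
Step 3: N_A=0, N_F=1, L=1
Step 4: N_A=0, N_F=1, L=1
Step 5: N_A=0, N_F=1, L=1


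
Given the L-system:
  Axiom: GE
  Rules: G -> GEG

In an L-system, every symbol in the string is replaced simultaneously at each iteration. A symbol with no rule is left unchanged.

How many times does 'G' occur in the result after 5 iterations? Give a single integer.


Step 0: GE  (1 'G')
Step 1: GEGE  (2 'G')
Step 2: GEGEGEGE  (4 'G')
Step 3: GEGEGEGEGEGEGEGE  (8 'G')
Step 4: GEGEGEGEGEGEGEGEGEGEGEGEGEGEGEGE  (16 'G')
Step 5: GEGEGEGEGEGEGEGEGEGEGEGEGEGEGEGEGEGEGEGEGEGEGEGEGEGEGEGEGEGEGEGE  (32 'G')

Answer: 32


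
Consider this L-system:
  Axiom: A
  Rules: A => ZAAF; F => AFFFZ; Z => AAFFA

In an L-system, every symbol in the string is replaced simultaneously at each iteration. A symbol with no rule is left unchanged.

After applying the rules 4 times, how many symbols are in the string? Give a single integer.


Step 0: length = 1
Step 1: length = 4
Step 2: length = 18
Step 3: length = 82
Step 4: length = 378

Answer: 378


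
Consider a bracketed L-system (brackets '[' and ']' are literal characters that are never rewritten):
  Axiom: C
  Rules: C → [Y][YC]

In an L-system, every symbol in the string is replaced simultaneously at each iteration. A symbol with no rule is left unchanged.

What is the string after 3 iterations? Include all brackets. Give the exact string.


Step 0: C
Step 1: [Y][YC]
Step 2: [Y][Y[Y][YC]]
Step 3: [Y][Y[Y][Y[Y][YC]]]

Answer: [Y][Y[Y][Y[Y][YC]]]


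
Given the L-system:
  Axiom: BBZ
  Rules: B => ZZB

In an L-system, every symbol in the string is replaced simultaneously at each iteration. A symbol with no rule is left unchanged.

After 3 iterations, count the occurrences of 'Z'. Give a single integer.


Step 0: BBZ  (1 'Z')
Step 1: ZZBZZBZ  (5 'Z')
Step 2: ZZZZBZZZZBZ  (9 'Z')
Step 3: ZZZZZZBZZZZZZBZ  (13 'Z')

Answer: 13


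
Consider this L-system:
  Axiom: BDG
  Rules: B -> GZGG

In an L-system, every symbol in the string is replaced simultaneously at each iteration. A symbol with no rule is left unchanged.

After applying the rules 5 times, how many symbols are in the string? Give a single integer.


Step 0: length = 3
Step 1: length = 6
Step 2: length = 6
Step 3: length = 6
Step 4: length = 6
Step 5: length = 6

Answer: 6


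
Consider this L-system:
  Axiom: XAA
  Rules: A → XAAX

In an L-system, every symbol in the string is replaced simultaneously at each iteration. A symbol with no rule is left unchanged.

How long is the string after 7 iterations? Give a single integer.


Answer: 765

Derivation:
Step 0: length = 3
Step 1: length = 9
Step 2: length = 21
Step 3: length = 45
Step 4: length = 93
Step 5: length = 189
Step 6: length = 381
Step 7: length = 765


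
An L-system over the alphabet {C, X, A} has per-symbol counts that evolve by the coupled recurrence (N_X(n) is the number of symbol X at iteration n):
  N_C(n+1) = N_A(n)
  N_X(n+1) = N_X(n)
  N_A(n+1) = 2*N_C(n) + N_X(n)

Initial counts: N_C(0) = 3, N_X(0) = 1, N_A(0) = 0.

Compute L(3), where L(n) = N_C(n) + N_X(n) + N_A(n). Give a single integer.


Step 0: N_C=3, N_X=1, N_A=0, L=4
Step 1: N_C=0, N_X=1, N_A=7, L=8
Step 2: N_C=7, N_X=1, N_A=1, L=9
Step 3: N_C=1, N_X=1, N_A=15, L=17

Answer: 17


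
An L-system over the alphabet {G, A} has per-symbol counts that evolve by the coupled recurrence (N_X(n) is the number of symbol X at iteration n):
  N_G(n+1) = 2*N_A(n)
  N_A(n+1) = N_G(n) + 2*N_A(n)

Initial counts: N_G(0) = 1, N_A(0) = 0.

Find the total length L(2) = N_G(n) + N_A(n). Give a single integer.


Step 0: N_G=1, N_A=0, L=1
Step 1: N_G=0, N_A=1, L=1
Step 2: N_G=2, N_A=2, L=4

Answer: 4


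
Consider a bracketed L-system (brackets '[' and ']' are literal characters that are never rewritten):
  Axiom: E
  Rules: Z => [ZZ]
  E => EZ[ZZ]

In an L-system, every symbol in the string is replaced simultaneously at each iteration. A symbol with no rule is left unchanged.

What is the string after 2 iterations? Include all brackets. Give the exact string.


Answer: EZ[ZZ][ZZ][[ZZ][ZZ]]

Derivation:
Step 0: E
Step 1: EZ[ZZ]
Step 2: EZ[ZZ][ZZ][[ZZ][ZZ]]


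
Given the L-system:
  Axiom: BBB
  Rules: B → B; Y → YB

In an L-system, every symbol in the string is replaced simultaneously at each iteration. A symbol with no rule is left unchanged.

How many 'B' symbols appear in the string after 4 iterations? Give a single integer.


Answer: 3

Derivation:
Step 0: BBB  (3 'B')
Step 1: BBB  (3 'B')
Step 2: BBB  (3 'B')
Step 3: BBB  (3 'B')
Step 4: BBB  (3 'B')


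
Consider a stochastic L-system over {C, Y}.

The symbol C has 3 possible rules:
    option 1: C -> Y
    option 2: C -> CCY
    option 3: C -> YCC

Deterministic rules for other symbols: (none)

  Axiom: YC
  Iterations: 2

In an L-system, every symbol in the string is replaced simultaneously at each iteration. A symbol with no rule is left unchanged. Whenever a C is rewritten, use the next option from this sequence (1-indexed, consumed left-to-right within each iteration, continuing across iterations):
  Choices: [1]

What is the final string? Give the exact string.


Step 0: YC
Step 1: YY  (used choices [1])
Step 2: YY  (used choices [])

Answer: YY


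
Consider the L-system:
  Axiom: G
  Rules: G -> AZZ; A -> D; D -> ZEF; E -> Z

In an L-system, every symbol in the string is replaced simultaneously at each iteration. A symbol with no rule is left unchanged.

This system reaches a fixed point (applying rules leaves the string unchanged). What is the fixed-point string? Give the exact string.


Step 0: G
Step 1: AZZ
Step 2: DZZ
Step 3: ZEFZZ
Step 4: ZZFZZ
Step 5: ZZFZZ  (unchanged — fixed point at step 4)

Answer: ZZFZZ


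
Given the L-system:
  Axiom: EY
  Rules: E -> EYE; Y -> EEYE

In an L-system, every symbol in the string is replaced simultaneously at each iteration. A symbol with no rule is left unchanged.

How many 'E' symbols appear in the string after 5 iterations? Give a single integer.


Step 0: EY  (1 'E')
Step 1: EYEEEYE  (5 'E')
Step 2: EYEEEYEEYEEYEEYEEEYEEYE  (16 'E')
Step 3: EYEEEYEEYEEYEEYEEEYEEYEEYEEEYEEYEEYEEEYEEYEEYEEEYEEYEEYEEYEEEYEEYEEYEEEYEEYE  (53 'E')
Step 4: EYEEEYEEYEEYEEYEEEYEEYEEYEEEYEEYEEYEEEYEEYEEYEEEYEEYEEYEEYEEEYEEYEEYEEEYEEYEEYEEEYEEYEEYEEYEEEYEEYEEYEEEYEEYEEYEEEYEEYEEYEEYEEEYEEYEEYEEEYEEYEEYEEEYEEYEEYEEYEEEYEEYEEYEEEYEEYEEYEEEYEEYEEYEEEYEEYEEYEEYEEEYEEYEEYEEEYEEYEEYEEEYEEYEEYEEYEEEYEEYEEYEEEYEEYE  (175 'E')
Step 5: EYEEEYEEYEEYEEYEEEYEEYEEYEEEYEEYEEYEEEYEEYEEYEEEYEEYEEYEEYEEEYEEYEEYEEEYEEYEEYEEEYEEYEEYEEYEEEYEEYEEYEEEYEEYEEYEEEYEEYEEYEEYEEEYEEYEEYEEEYEEYEEYEEEYEEYEEYEEYEEEYEEYEEYEEEYEEYEEYEEEYEEYEEYEEEYEEYEEYEEYEEEYEEYEEYEEEYEEYEEYEEEYEEYEEYEEYEEEYEEYEEYEEEYEEYEEYEEEYEEYEEYEEYEEEYEEYEEYEEEYEEYEEYEEEYEEYEEYEEEYEEYEEYEEYEEEYEEYEEYEEEYEEYEEYEEEYEEYEEYEEYEEEYEEYEEYEEEYEEYEEYEEEYEEYEEYEEYEEEYEEYEEYEEEYEEYEEYEEEYEEYEEYEEEYEEYEEYEEYEEEYEEYEEYEEEYEEYEEYEEEYEEYEEYEEYEEEYEEYEEYEEEYEEYEEYEEEYEEYEEYEEYEEEYEEYEEYEEEYEEYEEYEEEYEEYEEYEEEYEEYEEYEEYEEEYEEYEEYEEEYEEYEEYEEEYEEYEEYEEYEEEYEEYEEYEEEYEEYEEYEEEYEEYEEYEEYEEEYEEYEEYEEEYEEYEEYEEEYEEYEEYEEYEEEYEEYEEYEEEYEEYEEYEEEYEEYEEYEEEYEEYEEYEEYEEEYEEYEEYEEEYEEYEEYEEEYEEYEEYEEYEEEYEEYEEYEEEYEEYEEYEEEYEEYEEYEEYEEEYEEYEEYEEEYEEYEEYEEEYEEYEEYEEEYEEYEEYEEYEEEYEEYEEYEEEYEEYEEYEEEYEEYEEYEEYEEEYEEYEEYEEEYEEYE  (578 'E')

Answer: 578


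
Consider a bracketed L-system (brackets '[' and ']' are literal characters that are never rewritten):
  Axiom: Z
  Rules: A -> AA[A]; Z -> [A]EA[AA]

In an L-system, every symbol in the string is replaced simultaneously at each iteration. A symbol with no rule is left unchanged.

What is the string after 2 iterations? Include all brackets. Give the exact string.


Step 0: Z
Step 1: [A]EA[AA]
Step 2: [AA[A]]EAA[A][AA[A]AA[A]]

Answer: [AA[A]]EAA[A][AA[A]AA[A]]


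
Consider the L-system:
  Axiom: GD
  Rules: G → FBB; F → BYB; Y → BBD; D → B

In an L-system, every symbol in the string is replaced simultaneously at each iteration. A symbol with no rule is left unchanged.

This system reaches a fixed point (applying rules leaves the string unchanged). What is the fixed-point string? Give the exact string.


Step 0: GD
Step 1: FBBB
Step 2: BYBBBB
Step 3: BBBDBBBB
Step 4: BBBBBBBB
Step 5: BBBBBBBB  (unchanged — fixed point at step 4)

Answer: BBBBBBBB


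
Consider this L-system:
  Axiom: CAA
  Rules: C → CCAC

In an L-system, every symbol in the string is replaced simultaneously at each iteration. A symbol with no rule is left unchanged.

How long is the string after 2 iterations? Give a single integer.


Answer: 15

Derivation:
Step 0: length = 3
Step 1: length = 6
Step 2: length = 15


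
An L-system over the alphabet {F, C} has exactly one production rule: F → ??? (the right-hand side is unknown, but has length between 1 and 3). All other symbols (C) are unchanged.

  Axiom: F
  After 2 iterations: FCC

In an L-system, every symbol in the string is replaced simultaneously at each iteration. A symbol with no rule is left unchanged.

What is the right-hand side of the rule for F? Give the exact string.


Answer: FC

Derivation:
Trying F → FC:
  Step 0: F
  Step 1: FC
  Step 2: FCC
Matches the given result.


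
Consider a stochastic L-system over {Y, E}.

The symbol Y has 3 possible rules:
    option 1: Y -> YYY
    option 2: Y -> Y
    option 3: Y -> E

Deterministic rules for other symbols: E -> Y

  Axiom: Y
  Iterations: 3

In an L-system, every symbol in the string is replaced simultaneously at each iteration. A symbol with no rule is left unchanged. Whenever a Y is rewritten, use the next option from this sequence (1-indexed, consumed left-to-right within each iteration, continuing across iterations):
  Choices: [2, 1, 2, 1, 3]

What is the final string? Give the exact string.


Answer: YYYYE

Derivation:
Step 0: Y
Step 1: Y  (used choices [2])
Step 2: YYY  (used choices [1])
Step 3: YYYYE  (used choices [2, 1, 3])


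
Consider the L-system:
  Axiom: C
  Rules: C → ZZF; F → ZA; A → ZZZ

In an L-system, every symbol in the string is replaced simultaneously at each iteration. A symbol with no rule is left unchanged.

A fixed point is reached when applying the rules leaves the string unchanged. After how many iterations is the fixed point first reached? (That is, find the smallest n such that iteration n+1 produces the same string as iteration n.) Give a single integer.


Step 0: C
Step 1: ZZF
Step 2: ZZZA
Step 3: ZZZZZZ
Step 4: ZZZZZZ  (unchanged — fixed point at step 3)

Answer: 3


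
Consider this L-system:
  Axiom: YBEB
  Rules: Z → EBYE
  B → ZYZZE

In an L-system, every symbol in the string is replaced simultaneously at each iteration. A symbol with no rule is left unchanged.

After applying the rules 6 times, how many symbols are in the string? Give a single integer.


Answer: 342

Derivation:
Step 0: length = 4
Step 1: length = 12
Step 2: length = 30
Step 3: length = 54
Step 4: length = 108
Step 5: length = 180
Step 6: length = 342


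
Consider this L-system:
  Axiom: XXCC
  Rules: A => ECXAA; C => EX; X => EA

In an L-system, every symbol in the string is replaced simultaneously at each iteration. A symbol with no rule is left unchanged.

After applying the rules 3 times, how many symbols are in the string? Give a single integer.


Answer: 46

Derivation:
Step 0: length = 4
Step 1: length = 8
Step 2: length = 18
Step 3: length = 46


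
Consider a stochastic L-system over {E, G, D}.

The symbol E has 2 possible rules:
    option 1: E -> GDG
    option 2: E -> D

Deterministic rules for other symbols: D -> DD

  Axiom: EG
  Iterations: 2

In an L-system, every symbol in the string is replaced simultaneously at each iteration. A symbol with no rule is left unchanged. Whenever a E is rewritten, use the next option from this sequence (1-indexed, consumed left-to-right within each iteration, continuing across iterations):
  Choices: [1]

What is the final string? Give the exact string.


Step 0: EG
Step 1: GDGG  (used choices [1])
Step 2: GDDGG  (used choices [])

Answer: GDDGG


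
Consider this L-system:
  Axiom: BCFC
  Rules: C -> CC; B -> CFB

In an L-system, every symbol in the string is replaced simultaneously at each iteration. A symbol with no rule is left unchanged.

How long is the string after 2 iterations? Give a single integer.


Step 0: length = 4
Step 1: length = 8
Step 2: length = 15

Answer: 15


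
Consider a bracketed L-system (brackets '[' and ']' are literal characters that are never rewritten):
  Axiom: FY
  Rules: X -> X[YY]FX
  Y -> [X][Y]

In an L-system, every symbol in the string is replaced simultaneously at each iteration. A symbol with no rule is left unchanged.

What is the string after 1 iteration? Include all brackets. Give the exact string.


Step 0: FY
Step 1: F[X][Y]

Answer: F[X][Y]


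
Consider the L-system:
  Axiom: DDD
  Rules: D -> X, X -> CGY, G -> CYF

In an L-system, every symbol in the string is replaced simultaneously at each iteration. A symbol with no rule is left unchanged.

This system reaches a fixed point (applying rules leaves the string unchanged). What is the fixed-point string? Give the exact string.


Answer: CCYFYCCYFYCCYFY

Derivation:
Step 0: DDD
Step 1: XXX
Step 2: CGYCGYCGY
Step 3: CCYFYCCYFYCCYFY
Step 4: CCYFYCCYFYCCYFY  (unchanged — fixed point at step 3)


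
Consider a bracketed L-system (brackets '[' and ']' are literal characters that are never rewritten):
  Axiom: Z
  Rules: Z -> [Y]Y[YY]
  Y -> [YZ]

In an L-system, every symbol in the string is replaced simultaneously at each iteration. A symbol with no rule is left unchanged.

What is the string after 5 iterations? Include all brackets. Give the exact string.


Step 0: Z
Step 1: [Y]Y[YY]
Step 2: [[YZ]][YZ][[YZ][YZ]]
Step 3: [[[YZ][Y]Y[YY]]][[YZ][Y]Y[YY]][[[YZ][Y]Y[YY]][[YZ][Y]Y[YY]]]
Step 4: [[[[YZ][Y]Y[YY]][[YZ]][YZ][[YZ][YZ]]]][[[YZ][Y]Y[YY]][[YZ]][YZ][[YZ][YZ]]][[[[YZ][Y]Y[YY]][[YZ]][YZ][[YZ][YZ]]][[[YZ][Y]Y[YY]][[YZ]][YZ][[YZ][YZ]]]]
Step 5: [[[[[YZ][Y]Y[YY]][[YZ]][YZ][[YZ][YZ]]][[[YZ][Y]Y[YY]]][[YZ][Y]Y[YY]][[[YZ][Y]Y[YY]][[YZ][Y]Y[YY]]]]][[[[YZ][Y]Y[YY]][[YZ]][YZ][[YZ][YZ]]][[[YZ][Y]Y[YY]]][[YZ][Y]Y[YY]][[[YZ][Y]Y[YY]][[YZ][Y]Y[YY]]]][[[[[YZ][Y]Y[YY]][[YZ]][YZ][[YZ][YZ]]][[[YZ][Y]Y[YY]]][[YZ][Y]Y[YY]][[[YZ][Y]Y[YY]][[YZ][Y]Y[YY]]]][[[[YZ][Y]Y[YY]][[YZ]][YZ][[YZ][YZ]]][[[YZ][Y]Y[YY]]][[YZ][Y]Y[YY]][[[YZ][Y]Y[YY]][[YZ][Y]Y[YY]]]]]

Answer: [[[[[YZ][Y]Y[YY]][[YZ]][YZ][[YZ][YZ]]][[[YZ][Y]Y[YY]]][[YZ][Y]Y[YY]][[[YZ][Y]Y[YY]][[YZ][Y]Y[YY]]]]][[[[YZ][Y]Y[YY]][[YZ]][YZ][[YZ][YZ]]][[[YZ][Y]Y[YY]]][[YZ][Y]Y[YY]][[[YZ][Y]Y[YY]][[YZ][Y]Y[YY]]]][[[[[YZ][Y]Y[YY]][[YZ]][YZ][[YZ][YZ]]][[[YZ][Y]Y[YY]]][[YZ][Y]Y[YY]][[[YZ][Y]Y[YY]][[YZ][Y]Y[YY]]]][[[[YZ][Y]Y[YY]][[YZ]][YZ][[YZ][YZ]]][[[YZ][Y]Y[YY]]][[YZ][Y]Y[YY]][[[YZ][Y]Y[YY]][[YZ][Y]Y[YY]]]]]


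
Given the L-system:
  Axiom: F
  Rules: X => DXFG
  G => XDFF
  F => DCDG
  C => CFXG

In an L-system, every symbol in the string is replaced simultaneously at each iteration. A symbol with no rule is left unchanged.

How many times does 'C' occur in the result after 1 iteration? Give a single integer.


Answer: 1

Derivation:
Step 0: F  (0 'C')
Step 1: DCDG  (1 'C')


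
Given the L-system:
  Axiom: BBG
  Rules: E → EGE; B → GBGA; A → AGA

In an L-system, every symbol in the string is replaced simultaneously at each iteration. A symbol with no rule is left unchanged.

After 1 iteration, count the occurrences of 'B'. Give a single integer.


Step 0: BBG  (2 'B')
Step 1: GBGAGBGAG  (2 'B')

Answer: 2


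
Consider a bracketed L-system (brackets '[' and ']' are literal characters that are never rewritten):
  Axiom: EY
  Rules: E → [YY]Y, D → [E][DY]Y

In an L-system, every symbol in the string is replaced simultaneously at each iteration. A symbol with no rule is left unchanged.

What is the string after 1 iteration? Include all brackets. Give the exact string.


Answer: [YY]YY

Derivation:
Step 0: EY
Step 1: [YY]YY


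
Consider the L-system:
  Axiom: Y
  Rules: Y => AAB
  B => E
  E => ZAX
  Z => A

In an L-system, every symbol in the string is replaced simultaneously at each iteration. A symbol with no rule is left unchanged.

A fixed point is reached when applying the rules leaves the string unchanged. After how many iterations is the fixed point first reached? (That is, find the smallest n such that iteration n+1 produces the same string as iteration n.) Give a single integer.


Answer: 4

Derivation:
Step 0: Y
Step 1: AAB
Step 2: AAE
Step 3: AAZAX
Step 4: AAAAX
Step 5: AAAAX  (unchanged — fixed point at step 4)


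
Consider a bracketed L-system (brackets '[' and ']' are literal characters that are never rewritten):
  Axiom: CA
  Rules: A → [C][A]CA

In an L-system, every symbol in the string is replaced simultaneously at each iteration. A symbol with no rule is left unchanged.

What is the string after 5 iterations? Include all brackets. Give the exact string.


Answer: C[C][[C][[C][[C][[C][A]CA]C[C][A]CA]C[C][[C][A]CA]C[C][A]CA]C[C][[C][[C][A]CA]C[C][A]CA]C[C][[C][A]CA]C[C][A]CA]C[C][[C][[C][[C][A]CA]C[C][A]CA]C[C][[C][A]CA]C[C][A]CA]C[C][[C][[C][A]CA]C[C][A]CA]C[C][[C][A]CA]C[C][A]CA

Derivation:
Step 0: CA
Step 1: C[C][A]CA
Step 2: C[C][[C][A]CA]C[C][A]CA
Step 3: C[C][[C][[C][A]CA]C[C][A]CA]C[C][[C][A]CA]C[C][A]CA
Step 4: C[C][[C][[C][[C][A]CA]C[C][A]CA]C[C][[C][A]CA]C[C][A]CA]C[C][[C][[C][A]CA]C[C][A]CA]C[C][[C][A]CA]C[C][A]CA
Step 5: C[C][[C][[C][[C][[C][A]CA]C[C][A]CA]C[C][[C][A]CA]C[C][A]CA]C[C][[C][[C][A]CA]C[C][A]CA]C[C][[C][A]CA]C[C][A]CA]C[C][[C][[C][[C][A]CA]C[C][A]CA]C[C][[C][A]CA]C[C][A]CA]C[C][[C][[C][A]CA]C[C][A]CA]C[C][[C][A]CA]C[C][A]CA


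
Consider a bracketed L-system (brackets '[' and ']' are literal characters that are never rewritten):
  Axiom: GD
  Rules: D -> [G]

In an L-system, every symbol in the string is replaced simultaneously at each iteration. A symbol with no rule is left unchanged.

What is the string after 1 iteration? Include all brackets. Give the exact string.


Answer: G[G]

Derivation:
Step 0: GD
Step 1: G[G]


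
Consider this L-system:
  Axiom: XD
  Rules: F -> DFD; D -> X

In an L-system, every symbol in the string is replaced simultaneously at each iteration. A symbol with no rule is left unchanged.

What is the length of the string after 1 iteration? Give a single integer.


Step 0: length = 2
Step 1: length = 2

Answer: 2


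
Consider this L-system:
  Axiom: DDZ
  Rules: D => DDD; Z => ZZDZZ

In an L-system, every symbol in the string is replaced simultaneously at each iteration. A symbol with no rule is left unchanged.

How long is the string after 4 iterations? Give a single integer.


Step 0: length = 3
Step 1: length = 11
Step 2: length = 41
Step 3: length = 155
Step 4: length = 593

Answer: 593


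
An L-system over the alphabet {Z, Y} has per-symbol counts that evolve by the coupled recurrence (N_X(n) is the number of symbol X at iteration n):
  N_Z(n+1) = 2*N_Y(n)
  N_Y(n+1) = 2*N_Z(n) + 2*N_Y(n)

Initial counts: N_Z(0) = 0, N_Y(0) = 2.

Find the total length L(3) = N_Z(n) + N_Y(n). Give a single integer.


Step 0: N_Z=0, N_Y=2, L=2
Step 1: N_Z=4, N_Y=4, L=8
Step 2: N_Z=8, N_Y=16, L=24
Step 3: N_Z=32, N_Y=48, L=80

Answer: 80


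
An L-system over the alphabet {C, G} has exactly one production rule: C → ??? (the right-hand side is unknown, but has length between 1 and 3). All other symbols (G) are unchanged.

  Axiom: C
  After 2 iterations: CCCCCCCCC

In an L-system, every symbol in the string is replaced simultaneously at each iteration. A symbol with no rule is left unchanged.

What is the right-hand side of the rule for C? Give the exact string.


Trying C → CCC:
  Step 0: C
  Step 1: CCC
  Step 2: CCCCCCCCC
Matches the given result.

Answer: CCC


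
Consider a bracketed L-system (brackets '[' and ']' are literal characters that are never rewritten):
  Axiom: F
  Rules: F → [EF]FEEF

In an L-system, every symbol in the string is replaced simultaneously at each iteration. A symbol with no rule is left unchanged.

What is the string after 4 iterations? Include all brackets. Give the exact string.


Step 0: F
Step 1: [EF]FEEF
Step 2: [E[EF]FEEF][EF]FEEFEE[EF]FEEF
Step 3: [E[E[EF]FEEF][EF]FEEFEE[EF]FEEF][E[EF]FEEF][EF]FEEFEE[EF]FEEFEE[E[EF]FEEF][EF]FEEFEE[EF]FEEF
Step 4: [E[E[E[EF]FEEF][EF]FEEFEE[EF]FEEF][E[EF]FEEF][EF]FEEFEE[EF]FEEFEE[E[EF]FEEF][EF]FEEFEE[EF]FEEF][E[E[EF]FEEF][EF]FEEFEE[EF]FEEF][E[EF]FEEF][EF]FEEFEE[EF]FEEFEE[E[EF]FEEF][EF]FEEFEE[EF]FEEFEE[E[E[EF]FEEF][EF]FEEFEE[EF]FEEF][E[EF]FEEF][EF]FEEFEE[EF]FEEFEE[E[EF]FEEF][EF]FEEFEE[EF]FEEF

Answer: [E[E[E[EF]FEEF][EF]FEEFEE[EF]FEEF][E[EF]FEEF][EF]FEEFEE[EF]FEEFEE[E[EF]FEEF][EF]FEEFEE[EF]FEEF][E[E[EF]FEEF][EF]FEEFEE[EF]FEEF][E[EF]FEEF][EF]FEEFEE[EF]FEEFEE[E[EF]FEEF][EF]FEEFEE[EF]FEEFEE[E[E[EF]FEEF][EF]FEEFEE[EF]FEEF][E[EF]FEEF][EF]FEEFEE[EF]FEEFEE[E[EF]FEEF][EF]FEEFEE[EF]FEEF
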